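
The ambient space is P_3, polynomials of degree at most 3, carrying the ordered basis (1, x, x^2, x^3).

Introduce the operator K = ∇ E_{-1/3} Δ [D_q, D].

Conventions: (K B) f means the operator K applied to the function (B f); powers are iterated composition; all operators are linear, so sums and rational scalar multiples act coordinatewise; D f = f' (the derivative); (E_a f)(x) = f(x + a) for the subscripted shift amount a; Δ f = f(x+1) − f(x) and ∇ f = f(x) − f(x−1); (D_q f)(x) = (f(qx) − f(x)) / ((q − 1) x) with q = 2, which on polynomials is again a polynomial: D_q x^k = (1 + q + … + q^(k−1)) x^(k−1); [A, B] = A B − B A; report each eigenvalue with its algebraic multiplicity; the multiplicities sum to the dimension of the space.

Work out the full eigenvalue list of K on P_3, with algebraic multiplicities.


image of 1: 0
image of x: 0
image of x^2: 0
image of x^3: 0
the matrix is upper triangular; its diagonal is (0, 0, 0, 0)
for a triangular matrix the eigenvalues are the diagonal entries, with algebraic multiplicity their repetition count

λ = 0 (multiplicity 4)


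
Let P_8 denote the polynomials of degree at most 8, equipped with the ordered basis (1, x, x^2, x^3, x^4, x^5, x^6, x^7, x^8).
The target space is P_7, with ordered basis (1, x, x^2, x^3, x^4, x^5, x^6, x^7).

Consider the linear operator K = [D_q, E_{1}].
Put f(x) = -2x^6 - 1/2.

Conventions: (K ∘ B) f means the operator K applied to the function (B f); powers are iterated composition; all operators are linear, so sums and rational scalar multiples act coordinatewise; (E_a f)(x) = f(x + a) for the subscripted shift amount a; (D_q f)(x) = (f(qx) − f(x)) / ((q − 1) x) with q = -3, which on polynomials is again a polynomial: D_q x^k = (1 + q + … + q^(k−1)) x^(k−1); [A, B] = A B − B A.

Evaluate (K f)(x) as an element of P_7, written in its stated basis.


g(x) = -2552x^4 - 3040x^3 - 3920x^2 - 1760x - 376

E_{1} f = -2x^6 - 12x^5 - 30x^4 - 40x^3 - 30x^2 - 12x - 5/2
D_q E_{1} f = 364x^5 - 732x^4 + 600x^3 - 280x^2 + 60x - 12
D_q f = 364x^5
E_{1} D_q f = 364x^5 + 1820x^4 + 3640x^3 + 3640x^2 + 1820x + 364
[D_q, E_{1}] f = -2552x^4 - 3040x^3 - 3920x^2 - 1760x - 376


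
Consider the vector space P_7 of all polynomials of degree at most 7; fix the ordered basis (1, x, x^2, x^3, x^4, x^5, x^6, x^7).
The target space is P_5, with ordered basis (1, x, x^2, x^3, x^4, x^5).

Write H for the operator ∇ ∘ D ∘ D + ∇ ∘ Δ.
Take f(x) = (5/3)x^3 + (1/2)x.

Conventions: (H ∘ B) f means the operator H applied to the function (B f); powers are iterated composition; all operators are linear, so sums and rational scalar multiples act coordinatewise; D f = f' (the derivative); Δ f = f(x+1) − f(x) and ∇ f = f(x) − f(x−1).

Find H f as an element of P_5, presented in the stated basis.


the image equals g(x) = 10x + 10

D f = 5x^2 + 1/2
D D f = 10x
∇ D D f = 10
Δ f = 5x^2 + 5x + 13/6
∇ Δ f = 10x
(∇ ∘ D ∘ D + ∇ ∘ Δ) f = 10x + 10


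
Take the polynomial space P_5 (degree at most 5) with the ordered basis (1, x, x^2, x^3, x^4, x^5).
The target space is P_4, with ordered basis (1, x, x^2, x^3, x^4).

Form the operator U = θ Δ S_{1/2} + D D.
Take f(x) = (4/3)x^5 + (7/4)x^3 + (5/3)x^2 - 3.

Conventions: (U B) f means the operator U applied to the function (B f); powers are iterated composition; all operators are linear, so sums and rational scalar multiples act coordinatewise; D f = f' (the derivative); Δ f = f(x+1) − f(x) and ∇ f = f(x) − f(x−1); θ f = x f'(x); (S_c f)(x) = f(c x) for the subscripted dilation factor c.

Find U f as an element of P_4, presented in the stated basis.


the result is g(x) = (5/6)x^4 + (335/12)x^3 + (103/48)x^2 + (1171/96)x + 10/3

S_{1/2} f = (1/24)x^5 + (7/32)x^3 + (5/12)x^2 - 3
Δ S_{1/2} f = (5/24)x^4 + (5/12)x^3 + (103/96)x^2 + (163/96)x + 65/96
θ Δ S_{1/2} f = (5/6)x^4 + (5/4)x^3 + (103/48)x^2 + (163/96)x
D f = (20/3)x^4 + (21/4)x^2 + (10/3)x
D D f = (80/3)x^3 + (21/2)x + 10/3
(θ Δ S_{1/2} + D D) f = (5/6)x^4 + (335/12)x^3 + (103/48)x^2 + (1171/96)x + 10/3


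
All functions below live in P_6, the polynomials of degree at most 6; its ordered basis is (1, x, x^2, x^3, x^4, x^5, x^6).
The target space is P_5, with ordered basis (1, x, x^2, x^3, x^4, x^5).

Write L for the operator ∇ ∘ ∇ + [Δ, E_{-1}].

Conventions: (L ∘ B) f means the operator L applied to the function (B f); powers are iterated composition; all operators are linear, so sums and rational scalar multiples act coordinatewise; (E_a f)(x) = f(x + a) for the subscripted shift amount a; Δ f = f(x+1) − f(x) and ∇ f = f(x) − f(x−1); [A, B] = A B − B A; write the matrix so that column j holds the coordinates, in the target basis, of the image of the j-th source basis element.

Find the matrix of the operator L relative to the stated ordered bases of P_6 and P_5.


the matrix is [[0, 0, 2, -6, 14, -30, 62]; [0, 0, 0, 6, -24, 70, -180]; [0, 0, 0, 0, 12, -60, 210]; [0, 0, 0, 0, 0, 20, -120]; [0, 0, 0, 0, 0, 0, 30]; [0, 0, 0, 0, 0, 0, 0]] (rows listed top to bottom)

image of 1: 0
image of x: 0
image of x^2: 2
image of x^3: 6x - 6
image of x^4: 12x^2 - 24x + 14
image of x^5: 20x^3 - 60x^2 + 70x - 30
image of x^6: 30x^4 - 120x^3 + 210x^2 - 180x + 62
each image's coordinates form column j of the matrix


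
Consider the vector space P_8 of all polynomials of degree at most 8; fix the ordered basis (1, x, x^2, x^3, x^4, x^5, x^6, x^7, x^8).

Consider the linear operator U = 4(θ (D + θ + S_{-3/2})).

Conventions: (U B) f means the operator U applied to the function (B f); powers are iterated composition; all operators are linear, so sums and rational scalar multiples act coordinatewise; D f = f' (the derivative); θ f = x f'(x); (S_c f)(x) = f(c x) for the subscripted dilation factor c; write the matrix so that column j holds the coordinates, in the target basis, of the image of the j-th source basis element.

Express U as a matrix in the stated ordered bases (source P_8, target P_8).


image of 1: 0
image of x: -2x
image of x^2: 34x^2 + 8x
image of x^3: -(9/2)x^3 + 24x^2
image of x^4: 145x^4 + 48x^3
image of x^5: -(415/8)x^5 + 80x^4
image of x^6: (3339/8)x^6 + 120x^5
image of x^7: -(9037/32)x^7 + 168x^6
image of x^8: (8609/8)x^8 + 224x^7
each image's coordinates form column j of the matrix

the matrix is [[0, 0, 0, 0, 0, 0, 0, 0, 0]; [0, -2, 8, 0, 0, 0, 0, 0, 0]; [0, 0, 34, 24, 0, 0, 0, 0, 0]; [0, 0, 0, -9/2, 48, 0, 0, 0, 0]; [0, 0, 0, 0, 145, 80, 0, 0, 0]; [0, 0, 0, 0, 0, -415/8, 120, 0, 0]; [0, 0, 0, 0, 0, 0, 3339/8, 168, 0]; [0, 0, 0, 0, 0, 0, 0, -9037/32, 224]; [0, 0, 0, 0, 0, 0, 0, 0, 8609/8]] (rows listed top to bottom)


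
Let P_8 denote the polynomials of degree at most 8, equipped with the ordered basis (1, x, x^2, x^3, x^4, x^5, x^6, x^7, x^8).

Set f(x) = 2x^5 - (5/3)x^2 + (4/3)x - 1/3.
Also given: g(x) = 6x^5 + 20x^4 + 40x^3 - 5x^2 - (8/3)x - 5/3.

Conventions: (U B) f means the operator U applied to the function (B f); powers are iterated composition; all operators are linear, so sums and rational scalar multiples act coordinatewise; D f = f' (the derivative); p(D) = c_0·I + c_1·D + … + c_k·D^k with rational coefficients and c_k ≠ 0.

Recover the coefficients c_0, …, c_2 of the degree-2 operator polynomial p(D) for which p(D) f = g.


D^0 f = 2x^5 - (5/3)x^2 + (4/3)x - 1/3
D^1 f = 10x^4 - (10/3)x + 4/3
D^2 f = 40x^3 - 10/3
matching coefficients of g against c_0 f + c_1 Df + … from the top degree down determines the c_i
solution: c_0 = 3, c_1 = 2, c_2 = 1

c_0 = 3, c_1 = 2, c_2 = 1


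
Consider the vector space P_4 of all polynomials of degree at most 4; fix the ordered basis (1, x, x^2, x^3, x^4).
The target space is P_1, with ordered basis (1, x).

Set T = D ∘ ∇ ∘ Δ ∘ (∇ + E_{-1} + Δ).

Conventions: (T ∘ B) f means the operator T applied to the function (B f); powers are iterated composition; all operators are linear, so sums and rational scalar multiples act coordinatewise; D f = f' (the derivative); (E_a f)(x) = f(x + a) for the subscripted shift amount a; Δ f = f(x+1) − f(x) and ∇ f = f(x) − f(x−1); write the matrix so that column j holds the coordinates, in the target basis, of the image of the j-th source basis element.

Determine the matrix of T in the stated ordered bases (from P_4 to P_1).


the matrix is [[0, 0, 0, 6, 24]; [0, 0, 0, 0, 24]] (rows listed top to bottom)

image of 1: 0
image of x: 0
image of x^2: 0
image of x^3: 6
image of x^4: 24x + 24
each image's coordinates form column j of the matrix


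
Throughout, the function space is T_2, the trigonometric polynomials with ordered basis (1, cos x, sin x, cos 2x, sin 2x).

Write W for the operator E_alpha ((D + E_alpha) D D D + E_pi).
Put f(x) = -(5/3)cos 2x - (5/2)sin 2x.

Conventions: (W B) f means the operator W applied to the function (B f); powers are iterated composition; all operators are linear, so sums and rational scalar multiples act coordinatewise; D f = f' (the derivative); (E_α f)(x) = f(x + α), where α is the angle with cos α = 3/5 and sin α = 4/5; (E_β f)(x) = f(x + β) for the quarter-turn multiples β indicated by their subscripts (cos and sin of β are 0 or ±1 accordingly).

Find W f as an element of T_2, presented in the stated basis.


the image equals g(x) = -(15961/375)cos 2x + (45821/750)sin 2x

D f = -5cos 2x + (10/3)sin 2x
D D f = (20/3)cos 2x + 10sin 2x
D D D f = 20cos 2x - (40/3)sin 2x
D (D D D) f = -(80/3)cos 2x - 40sin 2x
E_alpha (D D D) f = -(92/5)cos 2x - (232/15)sin 2x
(D + E_alpha) (D D D) f = -(676/15)cos 2x - (832/15)sin 2x
E_pi f = -(5/3)cos 2x - (5/2)sin 2x
((D + E_alpha) D D D + E_pi) f = -(701/15)cos 2x - (1739/30)sin 2x
E_alpha ((D + E_alpha) D D D + E_pi) f = -(15961/375)cos 2x + (45821/750)sin 2x


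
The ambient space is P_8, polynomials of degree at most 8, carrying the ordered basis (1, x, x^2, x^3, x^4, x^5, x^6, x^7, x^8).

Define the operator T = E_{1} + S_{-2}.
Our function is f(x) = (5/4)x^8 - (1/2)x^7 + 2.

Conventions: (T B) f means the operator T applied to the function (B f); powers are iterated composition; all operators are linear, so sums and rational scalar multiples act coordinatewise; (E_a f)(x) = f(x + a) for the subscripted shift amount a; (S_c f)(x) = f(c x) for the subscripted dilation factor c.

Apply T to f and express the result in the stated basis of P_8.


the result is g(x) = (1285/4)x^8 + (147/2)x^7 + (63/2)x^6 + (119/2)x^5 + 70x^4 + (105/2)x^3 + (49/2)x^2 + (13/2)x + 19/4

E_{1} f = (5/4)x^8 + (19/2)x^7 + (63/2)x^6 + (119/2)x^5 + 70x^4 + (105/2)x^3 + (49/2)x^2 + (13/2)x + 11/4
S_{-2} f = 320x^8 + 64x^7 + 2
(E_{1} + S_{-2}) f = (1285/4)x^8 + (147/2)x^7 + (63/2)x^6 + (119/2)x^5 + 70x^4 + (105/2)x^3 + (49/2)x^2 + (13/2)x + 19/4


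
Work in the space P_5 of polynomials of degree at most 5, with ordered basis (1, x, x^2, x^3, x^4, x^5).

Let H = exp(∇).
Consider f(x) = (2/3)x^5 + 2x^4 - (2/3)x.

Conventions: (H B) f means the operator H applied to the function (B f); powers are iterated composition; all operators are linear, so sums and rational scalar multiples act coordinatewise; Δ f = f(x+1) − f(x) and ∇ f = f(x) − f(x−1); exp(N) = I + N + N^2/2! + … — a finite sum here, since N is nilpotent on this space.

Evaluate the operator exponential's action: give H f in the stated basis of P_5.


order-1 term: (10/3)x^4 + (4/3)x^3 - (16/3)x^2 + (14/3)x - 2
order-2 term: (20/3)x^3 - 8x^2 - (2/3)x + 4
order-3 term: (20/3)x^2 - 12x + 14/3
order-4 term: (10/3)x - 14/3
order-5 term: 2/3
the series for exp(∇) f terminates at order 5
exp(∇) f = (2/3)x^5 + (16/3)x^4 + 8x^3 - (20/3)x^2 - (16/3)x + 8/3

g(x) = (2/3)x^5 + (16/3)x^4 + 8x^3 - (20/3)x^2 - (16/3)x + 8/3


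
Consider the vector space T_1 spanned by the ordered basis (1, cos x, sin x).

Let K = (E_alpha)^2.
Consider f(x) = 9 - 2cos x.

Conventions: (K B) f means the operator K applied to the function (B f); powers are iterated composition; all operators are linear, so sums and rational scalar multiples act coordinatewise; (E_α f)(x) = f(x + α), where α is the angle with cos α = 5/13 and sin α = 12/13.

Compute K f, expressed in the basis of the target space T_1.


the image equals g(x) = 9 + (238/169)cos x + (240/169)sin x

E_alpha f = 9 - (10/13)cos x + (24/13)sin x
E_alpha E_alpha f = 9 + (238/169)cos x + (240/169)sin x


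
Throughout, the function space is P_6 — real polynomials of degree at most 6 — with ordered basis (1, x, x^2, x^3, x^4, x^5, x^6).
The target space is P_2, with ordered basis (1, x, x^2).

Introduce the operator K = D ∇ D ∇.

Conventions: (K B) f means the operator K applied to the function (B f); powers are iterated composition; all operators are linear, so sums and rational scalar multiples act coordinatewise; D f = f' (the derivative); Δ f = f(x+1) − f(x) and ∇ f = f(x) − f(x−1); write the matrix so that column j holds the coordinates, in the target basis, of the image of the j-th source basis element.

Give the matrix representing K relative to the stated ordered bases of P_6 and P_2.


the matrix is [[0, 0, 0, 0, 24, -120, 420]; [0, 0, 0, 0, 0, 120, -720]; [0, 0, 0, 0, 0, 0, 360]] (rows listed top to bottom)

image of 1: 0
image of x: 0
image of x^2: 0
image of x^3: 0
image of x^4: 24
image of x^5: 120x - 120
image of x^6: 360x^2 - 720x + 420
each image's coordinates form column j of the matrix


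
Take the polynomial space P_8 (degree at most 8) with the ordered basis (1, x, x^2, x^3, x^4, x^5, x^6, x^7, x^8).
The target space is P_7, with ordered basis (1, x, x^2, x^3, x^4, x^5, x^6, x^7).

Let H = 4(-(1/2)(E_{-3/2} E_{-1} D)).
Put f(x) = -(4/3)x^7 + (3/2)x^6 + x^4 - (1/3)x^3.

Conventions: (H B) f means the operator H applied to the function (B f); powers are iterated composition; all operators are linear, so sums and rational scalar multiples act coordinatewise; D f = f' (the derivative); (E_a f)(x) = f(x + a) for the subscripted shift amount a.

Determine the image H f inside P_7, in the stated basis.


D f = -(28/3)x^6 + 9x^5 + 4x^3 - x^2
E_{-1} D f = -(28/3)x^6 + 65x^5 - 185x^4 + (842/3)x^3 - 243x^2 + 115x - 70/3
E_{-3/2} E_{-1} D f = -(28/3)x^6 + 149x^5 - (1975/2)x^4 + (20899/6)x^3 - 6906x^2 + (116905/16)x - 309725/96
(-(1/2)(E_{-3/2} E_{-1} D)) f = (14/3)x^6 - (149/2)x^5 + (1975/4)x^4 - (20899/12)x^3 + 3453x^2 - (116905/32)x + 309725/192
(4(-(1/2)(E_{-3/2} E_{-1} D))) f = (56/3)x^6 - 298x^5 + 1975x^4 - (20899/3)x^3 + 13812x^2 - (116905/8)x + 309725/48

g(x) = (56/3)x^6 - 298x^5 + 1975x^4 - (20899/3)x^3 + 13812x^2 - (116905/8)x + 309725/48


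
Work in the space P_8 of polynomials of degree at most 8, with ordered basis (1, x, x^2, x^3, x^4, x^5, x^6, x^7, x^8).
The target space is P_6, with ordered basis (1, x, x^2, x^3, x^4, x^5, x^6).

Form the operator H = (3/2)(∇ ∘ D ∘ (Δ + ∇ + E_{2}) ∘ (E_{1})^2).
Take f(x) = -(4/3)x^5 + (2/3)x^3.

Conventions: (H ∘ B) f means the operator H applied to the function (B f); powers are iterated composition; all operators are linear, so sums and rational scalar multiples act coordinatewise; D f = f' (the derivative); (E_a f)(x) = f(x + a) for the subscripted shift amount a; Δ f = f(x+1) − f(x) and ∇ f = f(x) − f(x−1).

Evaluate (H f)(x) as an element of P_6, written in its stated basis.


E_{1} f = -(4/3)x^5 - (20/3)x^4 - (38/3)x^3 - (34/3)x^2 - (14/3)x - 2/3
E_{1} E_{1} f = -(4/3)x^5 - (40/3)x^4 - (158/3)x^3 - (308/3)x^2 - (296/3)x - 112/3
Δ (E_{1})^2 f = -(20/3)x^4 - (200/3)x^3 - (754/3)x^2 - (1270/3)x - 806/3
∇ (E_{1})^2 f = -(20/3)x^4 - 40x^3 - (274/3)x^2 - 94x - 110/3
E_{2} (E_{1})^2 f = -(4/3)x^5 - (80/3)x^4 - (638/3)x^3 - (2536/3)x^2 - (5024/3)x - 3968/3
(Δ + ∇ + E_{2}) (E_{1})^2 f = -(4/3)x^5 - 40x^4 - (958/3)x^3 - 1188x^2 - 2192x - 1628
D (Δ + ∇ + E_{2}) (E_{1})^2 f = -(20/3)x^4 - 160x^3 - 958x^2 - 2376x - 2192
∇ D (Δ + ∇ + E_{2}) (E_{1})^2 f = -(80/3)x^3 - 440x^2 - (4388/3)x - 4714/3
((3/2)(∇ ∘ D ∘ (Δ + ∇ + E_{2}) ∘ (E_{1})^2)) f = -40x^3 - 660x^2 - 2194x - 2357

g(x) = -40x^3 - 660x^2 - 2194x - 2357


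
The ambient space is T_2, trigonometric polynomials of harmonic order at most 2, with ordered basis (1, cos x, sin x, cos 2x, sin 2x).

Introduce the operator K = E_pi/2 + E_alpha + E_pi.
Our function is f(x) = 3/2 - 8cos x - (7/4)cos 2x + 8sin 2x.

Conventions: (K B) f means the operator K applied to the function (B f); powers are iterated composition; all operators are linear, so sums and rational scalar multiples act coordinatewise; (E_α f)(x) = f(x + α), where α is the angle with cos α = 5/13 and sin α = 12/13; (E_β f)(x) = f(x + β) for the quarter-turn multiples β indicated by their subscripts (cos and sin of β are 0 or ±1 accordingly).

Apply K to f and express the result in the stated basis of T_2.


the result is g(x) = 9/2 + (64/13)cos x + (200/13)sin x + (4673/676)cos 2x - (742/169)sin 2x

E_pi/2 f = 3/2 + 8sin x + (7/4)cos 2x - 8sin 2x
E_alpha f = 3/2 - (40/13)cos x + (96/13)sin x + (4673/676)cos 2x - (742/169)sin 2x
E_pi f = 3/2 + 8cos x - (7/4)cos 2x + 8sin 2x
(E_pi/2 + E_alpha + E_pi) f = 9/2 + (64/13)cos x + (200/13)sin x + (4673/676)cos 2x - (742/169)sin 2x


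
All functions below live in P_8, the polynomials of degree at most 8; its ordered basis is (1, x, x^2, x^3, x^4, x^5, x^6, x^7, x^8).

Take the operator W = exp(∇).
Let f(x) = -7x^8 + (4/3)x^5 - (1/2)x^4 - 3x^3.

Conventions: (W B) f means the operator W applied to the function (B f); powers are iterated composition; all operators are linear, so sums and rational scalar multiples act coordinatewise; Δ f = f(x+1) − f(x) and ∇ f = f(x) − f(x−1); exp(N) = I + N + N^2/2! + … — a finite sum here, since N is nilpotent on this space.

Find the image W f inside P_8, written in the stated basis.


g(x) = -7x^8 - 56x^7 + (1180/3)x^5 - (2903/6)x^4 - 789x^3 + (5225/3)x^2 - (1486/3)x - 2069/6

order-1 term: -56x^7 + 196x^6 - 392x^5 + (1490/3)x^4 - (1222/3)x^3 + (610/3)x^2 - (167/3)x + 35/6
order-2 term: -196x^6 + 1176x^5 - 3430x^4 + (17680/3)x^3 - 6119x^2 + (10715/3)x - 1807/2
order-3 term: -392x^5 + 2940x^4 - 9800x^3 + (52960/3)x^2 - 16898x + 20386/3
order-4 term: -490x^4 + 3920x^3 - 12740x^2 + (58820/3)x - 71525/6
order-5 term: -392x^3 + 2940x^2 - 7840x + 22054/3
order-6 term: -196x^2 + 1176x - 1862
order-7 term: -56x + 196
order-8 term: -7
the series for exp(∇) f terminates at order 8
exp(∇) f = -7x^8 - 56x^7 + (1180/3)x^5 - (2903/6)x^4 - 789x^3 + (5225/3)x^2 - (1486/3)x - 2069/6


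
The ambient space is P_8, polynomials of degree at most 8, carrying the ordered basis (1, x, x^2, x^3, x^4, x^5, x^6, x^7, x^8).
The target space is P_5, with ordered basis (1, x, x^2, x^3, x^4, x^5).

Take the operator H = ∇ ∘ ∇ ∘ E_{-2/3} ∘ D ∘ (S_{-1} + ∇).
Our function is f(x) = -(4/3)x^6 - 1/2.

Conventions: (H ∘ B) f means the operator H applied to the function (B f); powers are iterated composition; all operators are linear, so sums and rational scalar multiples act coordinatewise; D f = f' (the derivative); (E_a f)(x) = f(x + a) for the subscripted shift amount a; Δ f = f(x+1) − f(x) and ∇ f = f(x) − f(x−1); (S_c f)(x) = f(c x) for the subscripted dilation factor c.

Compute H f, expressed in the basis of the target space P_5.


the result is g(x) = -160x^3 + 320x^2 + (2000/3)x - 40480/27

S_{-1} f = -(4/3)x^6 - 1/2
∇ f = -8x^5 + 20x^4 - (80/3)x^3 + 20x^2 - 8x + 4/3
(S_{-1} + ∇) f = -(4/3)x^6 - 8x^5 + 20x^4 - (80/3)x^3 + 20x^2 - 8x + 5/6
D (S_{-1} + ∇) f = -8x^5 - 40x^4 + 80x^3 - 80x^2 + 40x - 8
E_{-2/3} D (S_{-1} + ∇) f = -8x^5 - (40/3)x^4 + (1360/9)x^3 - (8720/27)x^2 + (23720/81)x - 24488/243
∇ (E_{-2/3} ∘ D) (S_{-1} + ∇) f = -40x^4 + (80/3)x^3 + (1360/3)x^2 - (30040/27)x + 62552/81
∇ ∇ (E_{-2/3} ∘ D) (S_{-1} + ∇) f = -160x^3 + 320x^2 + (2000/3)x - 40480/27


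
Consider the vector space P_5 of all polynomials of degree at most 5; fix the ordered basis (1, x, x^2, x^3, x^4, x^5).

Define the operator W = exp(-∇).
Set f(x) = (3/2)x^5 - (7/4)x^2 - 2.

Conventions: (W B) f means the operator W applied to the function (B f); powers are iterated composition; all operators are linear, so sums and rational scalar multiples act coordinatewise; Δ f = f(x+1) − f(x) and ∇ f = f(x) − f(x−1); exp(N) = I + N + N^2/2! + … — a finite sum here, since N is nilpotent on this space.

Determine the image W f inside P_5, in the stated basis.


order-1 term: -(15/2)x^4 + 15x^3 - 15x^2 + 11x - 13/4
order-2 term: 15x^3 - 45x^2 + (105/2)x - 97/4
order-3 term: -15x^2 + 45x - 75/2
order-4 term: (15/2)x - 15
order-5 term: -3/2
the series for exp(-∇) f terminates at order 5
exp(-∇) f = (3/2)x^5 - (15/2)x^4 + 30x^3 - (307/4)x^2 + 116x - 167/2

the result is g(x) = (3/2)x^5 - (15/2)x^4 + 30x^3 - (307/4)x^2 + 116x - 167/2


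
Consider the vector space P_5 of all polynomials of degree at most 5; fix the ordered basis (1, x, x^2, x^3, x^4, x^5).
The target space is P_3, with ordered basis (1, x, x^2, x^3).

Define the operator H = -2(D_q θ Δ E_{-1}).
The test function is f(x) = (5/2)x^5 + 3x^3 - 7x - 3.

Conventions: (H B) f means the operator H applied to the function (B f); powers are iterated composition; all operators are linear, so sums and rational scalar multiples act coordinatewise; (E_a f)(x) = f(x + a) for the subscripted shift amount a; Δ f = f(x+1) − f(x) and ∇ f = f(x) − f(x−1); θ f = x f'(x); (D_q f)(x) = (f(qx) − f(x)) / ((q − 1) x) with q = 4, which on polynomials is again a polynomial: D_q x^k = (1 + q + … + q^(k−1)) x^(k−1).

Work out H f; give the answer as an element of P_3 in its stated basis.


E_{-1} f = (5/2)x^5 - (25/2)x^4 + 28x^3 - 34x^2 + (29/2)x - 3/2
Δ E_{-1} f = (25/2)x^4 - 25x^3 + 34x^2 - (43/2)x - 3/2
θ (Δ E_{-1}) f = 50x^4 - 75x^3 + 68x^2 - (43/2)x
D_q θ (Δ E_{-1}) f = 4250x^3 - 1575x^2 + 340x - 43/2
(-2(D_q θ Δ E_{-1})) f = -8500x^3 + 3150x^2 - 680x + 43

g(x) = -8500x^3 + 3150x^2 - 680x + 43


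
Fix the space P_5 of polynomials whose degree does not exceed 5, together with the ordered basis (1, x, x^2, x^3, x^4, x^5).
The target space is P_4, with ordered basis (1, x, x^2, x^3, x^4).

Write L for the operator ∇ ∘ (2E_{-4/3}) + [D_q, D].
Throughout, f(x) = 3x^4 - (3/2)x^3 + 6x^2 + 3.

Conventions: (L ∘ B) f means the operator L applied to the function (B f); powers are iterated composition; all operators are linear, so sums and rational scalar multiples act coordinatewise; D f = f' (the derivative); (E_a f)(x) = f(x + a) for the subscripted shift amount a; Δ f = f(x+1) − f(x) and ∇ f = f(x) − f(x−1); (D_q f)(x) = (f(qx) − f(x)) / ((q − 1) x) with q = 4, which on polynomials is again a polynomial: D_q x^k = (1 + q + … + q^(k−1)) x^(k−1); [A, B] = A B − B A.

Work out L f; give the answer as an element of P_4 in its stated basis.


E_{-4/3} f = 3x^4 - (35/2)x^3 + 44x^2 - (472/9)x + 721/27
(2E_{-4/3}) f = 6x^4 - 35x^3 + 88x^2 - (944/9)x + 1442/27
∇ (2E_{-4/3}) f = 24x^3 - 141x^2 + 305x - 2105/9
D f = 12x^3 - (9/2)x^2 + 12x
D_q D f = 252x^2 - (45/2)x + 12
D_q f = 255x^3 - (63/2)x^2 + 30x
D D_q f = 765x^2 - 63x + 30
[D_q, D] f = -513x^2 + (81/2)x - 18
(∇ ∘ (2E_{-4/3}) + [D_q, D]) f = 24x^3 - 654x^2 + (691/2)x - 2267/9

the result is g(x) = 24x^3 - 654x^2 + (691/2)x - 2267/9


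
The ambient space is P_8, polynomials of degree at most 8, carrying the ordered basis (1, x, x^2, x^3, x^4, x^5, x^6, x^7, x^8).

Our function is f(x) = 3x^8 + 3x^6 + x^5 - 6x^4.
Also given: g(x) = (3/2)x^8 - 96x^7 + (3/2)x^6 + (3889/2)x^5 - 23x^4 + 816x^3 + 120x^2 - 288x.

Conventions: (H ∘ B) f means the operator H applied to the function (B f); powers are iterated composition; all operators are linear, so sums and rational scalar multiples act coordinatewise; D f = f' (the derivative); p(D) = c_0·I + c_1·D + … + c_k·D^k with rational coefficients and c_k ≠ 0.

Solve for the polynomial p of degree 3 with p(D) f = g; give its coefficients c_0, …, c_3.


c_0 = 1/2, c_1 = -4, c_2 = 0, c_3 = 2

D^0 f = 3x^8 + 3x^6 + x^5 - 6x^4
D^1 f = 24x^7 + 18x^5 + 5x^4 - 24x^3
D^2 f = 168x^6 + 90x^4 + 20x^3 - 72x^2
D^3 f = 1008x^5 + 360x^3 + 60x^2 - 144x
matching coefficients of g against c_0 f + c_1 Df + … from the top degree down determines the c_i
solution: c_0 = 1/2, c_1 = -4, c_2 = 0, c_3 = 2


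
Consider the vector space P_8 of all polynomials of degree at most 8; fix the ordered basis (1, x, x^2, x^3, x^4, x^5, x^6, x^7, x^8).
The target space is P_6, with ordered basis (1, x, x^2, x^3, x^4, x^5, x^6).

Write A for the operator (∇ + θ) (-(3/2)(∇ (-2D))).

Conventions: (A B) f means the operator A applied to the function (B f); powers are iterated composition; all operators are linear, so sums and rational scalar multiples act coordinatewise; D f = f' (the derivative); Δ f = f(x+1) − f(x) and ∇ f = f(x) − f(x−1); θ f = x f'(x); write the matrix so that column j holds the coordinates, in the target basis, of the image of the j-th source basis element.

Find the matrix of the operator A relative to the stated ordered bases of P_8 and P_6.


image of 1: 0
image of x: 0
image of x^2: 0
image of x^3: 18x + 18
image of x^4: 72x^2 + 36x - 72
image of x^5: 180x^3 - 300x + 210
image of x^6: 360x^4 - 180x^3 - 720x^2 + 1170x - 540
image of x^7: 630x^5 - 630x^4 - 1260x^3 + 3780x^2 - 3654x + 1302
image of x^8: 1008x^6 - 1512x^5 - 1680x^4 + 9240x^3 - 14112x^2 + 10248x - 3024
each image's coordinates form column j of the matrix

the matrix is [[0, 0, 0, 18, -72, 210, -540, 1302, -3024]; [0, 0, 0, 18, 36, -300, 1170, -3654, 10248]; [0, 0, 0, 0, 72, 0, -720, 3780, -14112]; [0, 0, 0, 0, 0, 180, -180, -1260, 9240]; [0, 0, 0, 0, 0, 0, 360, -630, -1680]; [0, 0, 0, 0, 0, 0, 0, 630, -1512]; [0, 0, 0, 0, 0, 0, 0, 0, 1008]] (rows listed top to bottom)


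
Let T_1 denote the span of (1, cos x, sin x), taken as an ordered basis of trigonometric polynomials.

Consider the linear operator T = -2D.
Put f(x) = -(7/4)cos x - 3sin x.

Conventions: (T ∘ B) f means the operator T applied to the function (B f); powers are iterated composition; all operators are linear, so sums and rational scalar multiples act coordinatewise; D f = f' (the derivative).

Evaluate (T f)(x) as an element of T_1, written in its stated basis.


D f = -3cos x + (7/4)sin x
(-2D) f = 6cos x - (7/2)sin x

the image equals g(x) = 6cos x - (7/2)sin x


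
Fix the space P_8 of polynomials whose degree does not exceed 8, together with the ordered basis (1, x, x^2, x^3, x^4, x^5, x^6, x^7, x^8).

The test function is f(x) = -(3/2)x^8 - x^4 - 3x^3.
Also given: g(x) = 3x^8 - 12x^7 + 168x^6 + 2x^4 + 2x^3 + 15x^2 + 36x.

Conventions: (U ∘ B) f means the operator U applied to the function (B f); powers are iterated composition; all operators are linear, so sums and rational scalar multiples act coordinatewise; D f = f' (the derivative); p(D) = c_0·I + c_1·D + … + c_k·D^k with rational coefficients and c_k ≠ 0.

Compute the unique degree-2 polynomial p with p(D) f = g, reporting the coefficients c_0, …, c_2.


c_0 = -2, c_1 = 1, c_2 = -2

D^0 f = -(3/2)x^8 - x^4 - 3x^3
D^1 f = -12x^7 - 4x^3 - 9x^2
D^2 f = -84x^6 - 12x^2 - 18x
matching coefficients of g against c_0 f + c_1 Df + … from the top degree down determines the c_i
solution: c_0 = -2, c_1 = 1, c_2 = -2


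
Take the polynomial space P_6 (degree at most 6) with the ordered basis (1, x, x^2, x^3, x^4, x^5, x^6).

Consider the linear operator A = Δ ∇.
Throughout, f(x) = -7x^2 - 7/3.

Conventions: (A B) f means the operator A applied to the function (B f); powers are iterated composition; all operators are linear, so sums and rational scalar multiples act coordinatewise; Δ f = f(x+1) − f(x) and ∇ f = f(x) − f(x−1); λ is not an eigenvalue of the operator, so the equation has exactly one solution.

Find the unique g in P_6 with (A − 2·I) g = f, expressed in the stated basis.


write g with unknown coordinates in the stated basis and equate coefficients in (A − 2·I) g = f
solving from the highest basis element down gives g = (7/2)x^2 + 14/3
check: A g = 7
so A g − 2·g = -7x^2 - 7/3 = f ✓

the result is g(x) = (7/2)x^2 + 14/3


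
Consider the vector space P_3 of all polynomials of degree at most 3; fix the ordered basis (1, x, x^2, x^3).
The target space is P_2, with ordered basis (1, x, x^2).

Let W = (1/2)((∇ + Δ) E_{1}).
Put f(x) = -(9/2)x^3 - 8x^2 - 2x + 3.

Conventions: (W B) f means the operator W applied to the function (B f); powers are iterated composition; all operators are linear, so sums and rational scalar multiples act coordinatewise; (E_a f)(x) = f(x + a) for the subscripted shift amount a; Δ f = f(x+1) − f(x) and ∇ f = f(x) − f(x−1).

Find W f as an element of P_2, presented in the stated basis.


E_{1} f = -(9/2)x^3 - (43/2)x^2 - (63/2)x - 23/2
∇ E_{1} f = -(27/2)x^2 - (59/2)x - 29/2
Δ E_{1} f = -(27/2)x^2 - (113/2)x - 115/2
(∇ + Δ) E_{1} f = -27x^2 - 86x - 72
((1/2)((∇ + Δ) E_{1})) f = -(27/2)x^2 - 43x - 36

the result is g(x) = -(27/2)x^2 - 43x - 36


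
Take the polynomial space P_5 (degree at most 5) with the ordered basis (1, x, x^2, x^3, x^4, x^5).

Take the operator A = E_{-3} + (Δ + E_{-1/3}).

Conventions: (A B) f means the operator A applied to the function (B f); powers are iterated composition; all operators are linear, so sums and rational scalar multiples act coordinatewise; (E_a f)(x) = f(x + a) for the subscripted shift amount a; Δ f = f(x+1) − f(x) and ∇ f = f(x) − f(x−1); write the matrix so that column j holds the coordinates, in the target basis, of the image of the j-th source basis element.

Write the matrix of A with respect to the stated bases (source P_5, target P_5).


image of 1: 2
image of x: 2x - 7/3
image of x^2: 2x^2 - (14/3)x + 91/9
image of x^3: 2x^3 - 7x^2 + (91/3)x - 703/27
image of x^4: 2x^4 - (28/3)x^3 + (182/3)x^2 - (2812/27)x + 6643/81
image of x^5: 2x^5 - (35/3)x^4 + (910/9)x^3 - (7030/27)x^2 + (33215/81)x - 58807/243
each image's coordinates form column j of the matrix

the matrix is [[2, -7/3, 91/9, -703/27, 6643/81, -58807/243]; [0, 2, -14/3, 91/3, -2812/27, 33215/81]; [0, 0, 2, -7, 182/3, -7030/27]; [0, 0, 0, 2, -28/3, 910/9]; [0, 0, 0, 0, 2, -35/3]; [0, 0, 0, 0, 0, 2]] (rows listed top to bottom)


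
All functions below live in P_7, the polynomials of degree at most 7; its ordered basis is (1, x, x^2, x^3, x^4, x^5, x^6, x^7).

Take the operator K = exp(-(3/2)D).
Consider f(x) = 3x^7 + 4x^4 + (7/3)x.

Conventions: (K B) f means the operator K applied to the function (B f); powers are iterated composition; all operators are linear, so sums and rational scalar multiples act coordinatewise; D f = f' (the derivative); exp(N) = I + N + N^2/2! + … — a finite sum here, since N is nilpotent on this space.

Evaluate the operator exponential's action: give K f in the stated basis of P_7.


order-1 term: -(63/2)x^6 - 24x^3 - 7/2
order-2 term: (567/4)x^5 + 54x^2
order-3 term: -(2835/8)x^4 - 54x
order-4 term: (8505/16)x^3 + 81/4
order-5 term: -(15309/32)x^2
order-6 term: (15309/64)x
order-7 term: -6561/128
the series for exp(-(3/2)D) f terminates at order 7
exp(-(3/2)D) f = 3x^7 - (63/2)x^6 + (567/4)x^5 - (2803/8)x^4 + (8121/16)x^3 - (13581/32)x^2 + (36007/192)x - 4417/128

g(x) = 3x^7 - (63/2)x^6 + (567/4)x^5 - (2803/8)x^4 + (8121/16)x^3 - (13581/32)x^2 + (36007/192)x - 4417/128


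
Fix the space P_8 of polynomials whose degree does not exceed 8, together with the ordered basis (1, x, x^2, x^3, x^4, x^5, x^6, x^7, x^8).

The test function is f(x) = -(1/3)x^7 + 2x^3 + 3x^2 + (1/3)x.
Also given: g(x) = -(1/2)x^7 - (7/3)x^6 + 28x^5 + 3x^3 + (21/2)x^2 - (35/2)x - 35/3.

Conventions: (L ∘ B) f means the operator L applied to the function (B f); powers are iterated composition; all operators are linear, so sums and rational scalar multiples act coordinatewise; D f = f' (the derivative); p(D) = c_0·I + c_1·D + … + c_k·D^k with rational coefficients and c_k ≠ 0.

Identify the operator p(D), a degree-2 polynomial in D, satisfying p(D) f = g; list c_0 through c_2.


p(D) = (3/2)·I + D − 2·D^2, i.e. c_0 = 3/2, c_1 = 1, c_2 = -2

D^0 f = -(1/3)x^7 + 2x^3 + 3x^2 + (1/3)x
D^1 f = -(7/3)x^6 + 6x^2 + 6x + 1/3
D^2 f = -14x^5 + 12x + 6
matching coefficients of g against c_0 f + c_1 Df + … from the top degree down determines the c_i
solution: c_0 = 3/2, c_1 = 1, c_2 = -2


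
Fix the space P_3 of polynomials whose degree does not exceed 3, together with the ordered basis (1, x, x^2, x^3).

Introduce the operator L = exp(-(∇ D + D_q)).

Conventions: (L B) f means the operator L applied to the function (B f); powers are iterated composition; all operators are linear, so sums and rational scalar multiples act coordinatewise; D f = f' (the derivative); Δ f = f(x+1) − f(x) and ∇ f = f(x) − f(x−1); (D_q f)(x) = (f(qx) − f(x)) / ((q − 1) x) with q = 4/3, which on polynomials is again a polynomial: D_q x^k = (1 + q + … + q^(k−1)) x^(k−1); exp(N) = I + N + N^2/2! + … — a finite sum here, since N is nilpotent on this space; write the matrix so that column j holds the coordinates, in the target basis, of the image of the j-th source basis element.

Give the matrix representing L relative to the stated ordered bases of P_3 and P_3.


image of 1: 1
image of x: x - 1
image of x^2: x^2 - (7/3)x - 5/6
image of x^3: x^3 - (37/9)x^2 - (65/54)x + 1379/162
each image's coordinates form column j of the matrix

the matrix is [[1, -1, -5/6, 1379/162]; [0, 1, -7/3, -65/54]; [0, 0, 1, -37/9]; [0, 0, 0, 1]] (rows listed top to bottom)


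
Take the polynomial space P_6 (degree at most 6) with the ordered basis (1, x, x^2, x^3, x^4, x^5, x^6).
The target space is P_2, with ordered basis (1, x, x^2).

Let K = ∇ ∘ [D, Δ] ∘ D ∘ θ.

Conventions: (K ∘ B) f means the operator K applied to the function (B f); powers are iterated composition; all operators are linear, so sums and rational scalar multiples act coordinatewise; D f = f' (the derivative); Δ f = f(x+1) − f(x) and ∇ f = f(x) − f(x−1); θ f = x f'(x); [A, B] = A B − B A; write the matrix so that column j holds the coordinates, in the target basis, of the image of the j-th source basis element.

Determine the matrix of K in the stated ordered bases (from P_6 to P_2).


image of 1: 0
image of x: 0
image of x^2: 0
image of x^3: 0
image of x^4: 0
image of x^5: 0
image of x^6: 0
each image's coordinates form column j of the matrix

the matrix is [[0, 0, 0, 0, 0, 0, 0]; [0, 0, 0, 0, 0, 0, 0]; [0, 0, 0, 0, 0, 0, 0]] (rows listed top to bottom)


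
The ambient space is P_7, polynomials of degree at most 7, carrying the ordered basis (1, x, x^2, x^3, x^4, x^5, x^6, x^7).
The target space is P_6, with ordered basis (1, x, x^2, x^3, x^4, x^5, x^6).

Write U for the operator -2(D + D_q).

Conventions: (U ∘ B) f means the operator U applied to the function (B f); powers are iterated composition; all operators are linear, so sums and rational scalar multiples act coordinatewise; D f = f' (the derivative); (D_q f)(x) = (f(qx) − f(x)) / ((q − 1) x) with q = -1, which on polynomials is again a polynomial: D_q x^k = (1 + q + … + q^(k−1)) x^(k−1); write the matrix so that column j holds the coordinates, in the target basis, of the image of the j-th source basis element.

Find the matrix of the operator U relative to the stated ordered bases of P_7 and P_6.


image of 1: 0
image of x: -4
image of x^2: -4x
image of x^3: -8x^2
image of x^4: -8x^3
image of x^5: -12x^4
image of x^6: -12x^5
image of x^7: -16x^6
each image's coordinates form column j of the matrix

the matrix is [[0, -4, 0, 0, 0, 0, 0, 0]; [0, 0, -4, 0, 0, 0, 0, 0]; [0, 0, 0, -8, 0, 0, 0, 0]; [0, 0, 0, 0, -8, 0, 0, 0]; [0, 0, 0, 0, 0, -12, 0, 0]; [0, 0, 0, 0, 0, 0, -12, 0]; [0, 0, 0, 0, 0, 0, 0, -16]] (rows listed top to bottom)


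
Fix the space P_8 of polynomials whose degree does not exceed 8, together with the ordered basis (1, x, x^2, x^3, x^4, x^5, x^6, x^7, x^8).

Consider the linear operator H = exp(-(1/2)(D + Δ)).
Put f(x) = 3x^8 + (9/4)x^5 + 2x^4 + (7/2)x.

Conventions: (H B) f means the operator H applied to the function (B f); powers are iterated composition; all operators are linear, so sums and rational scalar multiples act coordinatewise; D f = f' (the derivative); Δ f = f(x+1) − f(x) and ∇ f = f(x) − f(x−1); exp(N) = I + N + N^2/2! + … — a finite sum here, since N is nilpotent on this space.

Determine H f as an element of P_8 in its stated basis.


the image equals g(x) = 3x^8 - 24x^7 + 42x^6 + (9/4)x^5 + (173/4)x^4 - (155/4)x^3 - (135/2)x^2 - (475/16)x - 15/8

order-1 term: -24x^7 - 42x^6 - 84x^5 - (465/4)x^4 - (413/4)x^3 - (237/4)x^2 - (173/8)x - 57/8
order-2 term: 84x^6 + 252x^5 + (1155/2)x^4 + (1725/2)x^3 + (3291/4)x^2 + (7407/16)x + 118
order-3 term: -168x^5 - 630x^4 - 1470x^3 - 2070x^2 - (6635/4)x - 9399/16
order-4 term: 210x^4 + 840x^3 + 1785x^2 + (8025/4)x + 15311/16
order-5 term: -168x^3 - 630x^2 - 1050x - 2739/4
order-6 term: 84x^2 + 252x + 483/2
order-7 term: -24x - 42
order-8 term: 3
the series for exp(-(1/2)(D + Δ)) f terminates at order 8
exp(-(1/2)(D + Δ)) f = 3x^8 - 24x^7 + 42x^6 + (9/4)x^5 + (173/4)x^4 - (155/4)x^3 - (135/2)x^2 - (475/16)x - 15/8


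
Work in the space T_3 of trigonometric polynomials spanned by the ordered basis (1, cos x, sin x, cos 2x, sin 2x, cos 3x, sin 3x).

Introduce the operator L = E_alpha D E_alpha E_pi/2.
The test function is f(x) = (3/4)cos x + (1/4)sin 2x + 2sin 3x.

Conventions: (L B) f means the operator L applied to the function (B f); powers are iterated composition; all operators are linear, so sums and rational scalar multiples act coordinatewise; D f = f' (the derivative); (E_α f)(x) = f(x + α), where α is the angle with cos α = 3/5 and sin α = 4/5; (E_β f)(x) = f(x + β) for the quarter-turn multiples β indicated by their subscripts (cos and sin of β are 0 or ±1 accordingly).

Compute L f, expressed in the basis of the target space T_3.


the image equals g(x) = (21/100)cos x + (18/25)sin x + (527/1250)cos 2x - (168/625)sin 2x - (61776/15625)cos 3x + (70518/15625)sin 3x

E_pi/2 f = -(3/4)sin x - (1/4)sin 2x - 2cos 3x
E_alpha E_pi/2 f = -(3/5)cos x - (9/20)sin x - (6/25)cos 2x + (7/100)sin 2x + (234/125)cos 3x + (88/125)sin 3x
D (E_alpha E_pi/2) f = -(9/20)cos x + (3/5)sin x + (7/50)cos 2x + (12/25)sin 2x + (264/125)cos 3x - (702/125)sin 3x
E_alpha D (E_alpha E_pi/2) f = (21/100)cos x + (18/25)sin x + (527/1250)cos 2x - (168/625)sin 2x - (61776/15625)cos 3x + (70518/15625)sin 3x


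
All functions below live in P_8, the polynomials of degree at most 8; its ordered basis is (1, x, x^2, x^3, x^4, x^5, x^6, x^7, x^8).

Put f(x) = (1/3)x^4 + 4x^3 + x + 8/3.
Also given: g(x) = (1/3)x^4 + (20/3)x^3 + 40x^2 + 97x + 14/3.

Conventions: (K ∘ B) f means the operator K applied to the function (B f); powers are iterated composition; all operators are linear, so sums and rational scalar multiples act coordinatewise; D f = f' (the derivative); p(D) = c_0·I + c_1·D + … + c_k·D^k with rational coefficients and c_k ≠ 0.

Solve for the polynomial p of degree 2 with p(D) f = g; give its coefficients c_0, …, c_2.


c_0 = 1, c_1 = 2, c_2 = 4

D^0 f = (1/3)x^4 + 4x^3 + x + 8/3
D^1 f = (4/3)x^3 + 12x^2 + 1
D^2 f = 4x^2 + 24x
matching coefficients of g against c_0 f + c_1 Df + … from the top degree down determines the c_i
solution: c_0 = 1, c_1 = 2, c_2 = 4


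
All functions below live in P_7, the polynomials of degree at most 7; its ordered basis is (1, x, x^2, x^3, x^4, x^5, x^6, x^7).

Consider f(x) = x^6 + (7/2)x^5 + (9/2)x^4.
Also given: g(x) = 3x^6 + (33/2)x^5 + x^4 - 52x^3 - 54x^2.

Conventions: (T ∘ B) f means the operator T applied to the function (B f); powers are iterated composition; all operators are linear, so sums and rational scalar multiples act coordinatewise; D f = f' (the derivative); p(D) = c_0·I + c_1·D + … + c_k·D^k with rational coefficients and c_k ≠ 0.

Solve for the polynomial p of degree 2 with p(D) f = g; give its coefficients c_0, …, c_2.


D^0 f = x^6 + (7/2)x^5 + (9/2)x^4
D^1 f = 6x^5 + (35/2)x^4 + 18x^3
D^2 f = 30x^4 + 70x^3 + 54x^2
matching coefficients of g against c_0 f + c_1 Df + … from the top degree down determines the c_i
solution: c_0 = 3, c_1 = 1, c_2 = -1

c_0 = 3, c_1 = 1, c_2 = -1


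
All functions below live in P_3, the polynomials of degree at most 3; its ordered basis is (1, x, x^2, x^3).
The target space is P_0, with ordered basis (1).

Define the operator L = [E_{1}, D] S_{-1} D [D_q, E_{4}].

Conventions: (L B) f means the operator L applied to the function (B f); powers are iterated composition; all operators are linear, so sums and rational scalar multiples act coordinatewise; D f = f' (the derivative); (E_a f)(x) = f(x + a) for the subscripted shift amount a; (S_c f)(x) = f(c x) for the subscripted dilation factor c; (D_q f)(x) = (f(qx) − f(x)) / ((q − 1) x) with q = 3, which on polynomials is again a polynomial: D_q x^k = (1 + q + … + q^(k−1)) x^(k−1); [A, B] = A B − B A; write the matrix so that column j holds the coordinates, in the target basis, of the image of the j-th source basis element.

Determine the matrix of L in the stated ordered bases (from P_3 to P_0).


image of 1: 0
image of x: 0
image of x^2: 0
image of x^3: 0
each image's coordinates form column j of the matrix

the matrix is [[0, 0, 0, 0]] (rows listed top to bottom)
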